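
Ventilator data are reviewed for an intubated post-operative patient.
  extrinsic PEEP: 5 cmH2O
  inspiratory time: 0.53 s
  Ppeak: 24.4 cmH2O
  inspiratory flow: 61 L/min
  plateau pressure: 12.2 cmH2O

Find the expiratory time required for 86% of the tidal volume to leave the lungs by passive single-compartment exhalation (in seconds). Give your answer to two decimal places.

1.77

Flow: 61 L/min ÷ 60 = 1.0167 L/s.
Vt = flow × Ti = 1.0167 L/s × 0.53 s × 1000 mL/L = 538.85 mL.
R = (PIP − Pplat)/V̇ = (24.4 − 12.2) / 1.0167 = 12.2/1.0167 = 12.0 cmH2O·s/L.
C = Vt/(Pplat − PEEP) = 538.85 / (12.2 − 5) = 538.85/7.2 = 74.84 mL/cmH2O.
τ = R × C = 12.0 × 0.07484 L/cmH2O = 0.8981 s.
t = −τ·ln(1 − 0.86) = −0.8981·ln(0.14) = 1.766 s.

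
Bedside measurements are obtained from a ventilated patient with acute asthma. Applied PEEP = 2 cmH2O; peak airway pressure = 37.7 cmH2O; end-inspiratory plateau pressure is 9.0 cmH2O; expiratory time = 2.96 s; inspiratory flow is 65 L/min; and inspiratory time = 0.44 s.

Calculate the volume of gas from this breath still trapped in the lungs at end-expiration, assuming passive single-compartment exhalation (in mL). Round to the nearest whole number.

92

Flow: 65 L/min ÷ 60 = 1.0833 L/s.
Vt = flow × Ti = 1.0833 L/s × 0.44 s × 1000 mL/L = 476.65 mL.
R = (PIP − Pplat)/V̇ = (37.7 − 9.0) / 1.0833 = 28.7/1.0833 = 26.493 cmH2O·s/L.
C = Vt/(Pplat − PEEP) = 476.65 / (9.0 − 2) = 476.65/7.0 = 68.093 mL/cmH2O.
τ = R × C = 26.493 × 0.06809 L/cmH2O = 1.804 s.
Fraction remaining = e^(−Te/τ) = e^(−2.96/1.804) = 0.1938.
Trapped volume = 476.65 × 0.1938 = 92.375 mL.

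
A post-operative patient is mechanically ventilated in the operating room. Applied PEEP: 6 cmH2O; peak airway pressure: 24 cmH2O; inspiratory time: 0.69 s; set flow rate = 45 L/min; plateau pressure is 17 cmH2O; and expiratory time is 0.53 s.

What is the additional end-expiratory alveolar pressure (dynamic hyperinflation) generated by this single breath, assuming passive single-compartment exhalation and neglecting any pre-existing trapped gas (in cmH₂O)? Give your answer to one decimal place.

3.3

Flow: 45 L/min ÷ 60 = 0.75 L/s.
Vt = flow × Ti = 0.75 L/s × 0.69 s × 1000 mL/L = 517.5 mL.
R = (PIP − Pplat)/V̇ = (24 − 17) / 0.75 = 7.0/0.75 = 9.333 cmH2O·s/L.
C = Vt/(Pplat − PEEP) = 517.5 / (17 − 6) = 517.5/11.0 = 47.045 mL/cmH2O.
τ = R × C = 9.333 × 0.04705 L/cmH2O = 0.4391 s.
Fraction remaining = e^(−Te/τ) = e^(−0.53/0.4391) = 0.2991; trapped volume = 517.5 × 0.2991 = 154.78 mL.
Additional alveolar pressure from trapping ≈ V_trapped / C = 154.78 / 47.045 = 3.29 cmH2O.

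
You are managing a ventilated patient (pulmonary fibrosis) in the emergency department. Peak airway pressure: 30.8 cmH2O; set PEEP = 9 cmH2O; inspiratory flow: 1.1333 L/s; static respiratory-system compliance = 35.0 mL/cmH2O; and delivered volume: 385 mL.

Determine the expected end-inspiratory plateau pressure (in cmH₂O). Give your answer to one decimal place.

Pplat = PEEP + Vt / Cstat = 9 + 385 / 35.0 = 9 + 11.0 = 20.0 cmH2O.

20.0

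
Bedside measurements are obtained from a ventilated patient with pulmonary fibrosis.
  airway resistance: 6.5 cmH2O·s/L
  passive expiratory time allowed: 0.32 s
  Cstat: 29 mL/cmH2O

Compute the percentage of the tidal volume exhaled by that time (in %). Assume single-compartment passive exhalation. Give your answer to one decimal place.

τ = R × C = 6.5 × 29 mL/cmH2O = 6.5 × 0.029 L/cmH2O = 0.1885 s.
Passive exhalation: V(t)/V₀ = e^(−t/τ) = e^(−0.32/0.1885) = 0.1831.
Fraction exhaled = 1 − 0.1831 = 0.8169 → 81.69%.

81.7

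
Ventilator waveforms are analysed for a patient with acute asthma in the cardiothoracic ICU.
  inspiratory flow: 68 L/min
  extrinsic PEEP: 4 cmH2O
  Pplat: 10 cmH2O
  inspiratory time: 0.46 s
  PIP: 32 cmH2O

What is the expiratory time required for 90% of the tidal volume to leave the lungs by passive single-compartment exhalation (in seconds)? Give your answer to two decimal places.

3.88

Flow: 68 L/min ÷ 60 = 1.1333 L/s.
Vt = flow × Ti = 1.1333 L/s × 0.46 s × 1000 mL/L = 521.32 mL.
R = (PIP − Pplat)/V̇ = (32 − 10) / 1.1333 = 22.0/1.1333 = 19.412 cmH2O·s/L.
C = Vt/(Pplat − PEEP) = 521.32 / (10 − 4) = 521.32/6.0 = 86.887 mL/cmH2O.
τ = R × C = 19.412 × 0.08689 L/cmH2O = 1.687 s.
t = −τ·ln(1 − 0.90) = −1.687·ln(0.1) = 3.884 s.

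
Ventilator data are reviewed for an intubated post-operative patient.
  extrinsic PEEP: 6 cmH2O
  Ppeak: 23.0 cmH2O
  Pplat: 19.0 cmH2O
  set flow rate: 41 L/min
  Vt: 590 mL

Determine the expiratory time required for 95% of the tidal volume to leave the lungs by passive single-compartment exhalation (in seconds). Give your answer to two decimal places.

Flow: 41 L/min ÷ 60 = 0.6833 L/s.
R = (PIP − Pplat)/V̇ = (23.0 − 19.0) / 0.6833 = 4.0/0.6833 = 5.854 cmH2O·s/L.
C = Vt/(Pplat − PEEP) = 590.0 / (19.0 − 6) = 590.0/13.0 = 45.385 mL/cmH2O.
τ = R × C = 5.854 × 0.04539 L/cmH2O = 0.2657 s.
t = −τ·ln(1 − 0.95) = −0.2657·ln(0.05) = 0.796 s.

0.80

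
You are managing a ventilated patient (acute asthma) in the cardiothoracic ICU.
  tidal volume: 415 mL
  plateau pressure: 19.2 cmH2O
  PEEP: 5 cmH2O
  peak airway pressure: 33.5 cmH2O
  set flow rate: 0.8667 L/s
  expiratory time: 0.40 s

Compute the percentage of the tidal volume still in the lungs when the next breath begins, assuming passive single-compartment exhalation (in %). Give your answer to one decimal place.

43.6

R = (PIP − Pplat)/V̇ = (33.5 − 19.2) / 0.8667 = 14.3/0.8667 = 16.499 cmH2O·s/L.
C = Vt/(Pplat − PEEP) = 415.0 / (19.2 − 5) = 415.0/14.2 = 29.225 mL/cmH2O.
τ = R × C = 16.499 × 0.02923 L/cmH2O = 0.4823 s.
Fraction remaining at end-expiration = e^(−Te/τ) = e^(−0.40/0.4823) = 0.4363 → 43.63%.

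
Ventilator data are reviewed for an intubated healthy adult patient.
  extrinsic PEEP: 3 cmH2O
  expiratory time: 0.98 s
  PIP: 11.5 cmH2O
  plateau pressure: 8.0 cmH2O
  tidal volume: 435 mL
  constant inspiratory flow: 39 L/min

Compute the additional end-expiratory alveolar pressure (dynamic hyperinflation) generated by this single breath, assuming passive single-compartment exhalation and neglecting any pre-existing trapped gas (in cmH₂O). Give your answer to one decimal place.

Flow: 39 L/min ÷ 60 = 0.65 L/s.
R = (PIP − Pplat)/V̇ = (11.5 − 8.0) / 0.65 = 3.5/0.65 = 5.385 cmH2O·s/L.
C = Vt/(Pplat − PEEP) = 435.0 / (8.0 − 3) = 435.0/5.0 = 87.0 mL/cmH2O.
τ = R × C = 5.385 × 0.087 L/cmH2O = 0.4685 s.
Fraction remaining = e^(−Te/τ) = e^(−0.98/0.4685) = 0.1235; trapped volume = 435.0 × 0.1235 = 53.723 mL.
Additional alveolar pressure from trapping ≈ V_trapped / C = 53.723 / 87.0 = 0.6175 cmH2O.

0.6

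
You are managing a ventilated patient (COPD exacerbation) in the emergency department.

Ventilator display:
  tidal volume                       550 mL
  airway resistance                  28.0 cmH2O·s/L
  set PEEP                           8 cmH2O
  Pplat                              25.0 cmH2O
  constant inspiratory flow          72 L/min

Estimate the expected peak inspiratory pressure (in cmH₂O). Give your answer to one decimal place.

58.6

Flow: 72 L/min ÷ 60 = 1.2 L/s.
PIP = Pplat + Raw × flow = 25.0 + 28.0 × 1.2 = 25.0 + 33.6 = 58.6 cmH2O.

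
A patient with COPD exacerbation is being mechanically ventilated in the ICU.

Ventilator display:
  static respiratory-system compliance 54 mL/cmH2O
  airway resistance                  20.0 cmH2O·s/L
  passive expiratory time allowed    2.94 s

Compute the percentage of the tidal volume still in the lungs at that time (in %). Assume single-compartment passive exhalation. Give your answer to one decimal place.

τ = R × C = 20.0 × 54 mL/cmH2O = 20.0 × 0.054 L/cmH2O = 1.08 s.
Passive exhalation: V(t)/V₀ = e^(−t/τ) = e^(−2.94/1.08) = 0.06573.
Fraction remaining = 0.06573 → 6.573%.

6.6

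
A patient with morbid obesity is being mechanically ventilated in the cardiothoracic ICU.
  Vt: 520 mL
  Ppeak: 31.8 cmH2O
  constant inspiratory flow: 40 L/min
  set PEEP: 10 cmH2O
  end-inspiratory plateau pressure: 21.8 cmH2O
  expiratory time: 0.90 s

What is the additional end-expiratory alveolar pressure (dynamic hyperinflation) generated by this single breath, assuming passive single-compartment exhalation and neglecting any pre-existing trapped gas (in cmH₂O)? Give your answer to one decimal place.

Flow: 40 L/min ÷ 60 = 0.6667 L/s.
R = (PIP − Pplat)/V̇ = (31.8 − 21.8) / 0.6667 = 10.0/0.6667 = 14.999 cmH2O·s/L.
C = Vt/(Pplat − PEEP) = 520.0 / (21.8 − 10) = 520.0/11.8 = 44.068 mL/cmH2O.
τ = R × C = 14.999 × 0.04407 L/cmH2O = 0.661 s.
Fraction remaining = e^(−Te/τ) = e^(−0.90/0.661) = 0.2563; trapped volume = 520.0 × 0.2563 = 133.28 mL.
Additional alveolar pressure from trapping ≈ V_trapped / C = 133.28 / 44.068 = 3.024 cmH2O.

3.0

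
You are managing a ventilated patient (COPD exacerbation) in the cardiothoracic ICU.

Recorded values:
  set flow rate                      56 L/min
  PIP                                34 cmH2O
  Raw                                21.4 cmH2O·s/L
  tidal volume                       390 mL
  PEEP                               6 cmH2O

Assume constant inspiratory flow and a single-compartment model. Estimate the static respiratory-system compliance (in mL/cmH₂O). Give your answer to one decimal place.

Flow: 56 L/min ÷ 60 = 0.9333 L/s.
Equation of motion (constant flow): PIP = Vt/C + R·V̇ + PEEP.
Vt/C = PIP − R·V̇ − PEEP = 34 − 21.4×0.9333 − 6 = 34 − 19.973 − 6 = 8.027 cmH2O.
C = Vt / 8.027 = 390 / 8.027 = 48.586 mL/cmH2O.

48.6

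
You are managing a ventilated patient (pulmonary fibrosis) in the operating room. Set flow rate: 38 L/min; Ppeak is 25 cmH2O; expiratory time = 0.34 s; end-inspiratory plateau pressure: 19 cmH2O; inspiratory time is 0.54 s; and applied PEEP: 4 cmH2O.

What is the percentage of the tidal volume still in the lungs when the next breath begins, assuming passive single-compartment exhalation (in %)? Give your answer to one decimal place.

Flow: 38 L/min ÷ 60 = 0.6333 L/s.
Vt = flow × Ti = 0.6333 L/s × 0.54 s × 1000 mL/L = 341.98 mL.
R = (PIP − Pplat)/V̇ = (25 − 19) / 0.6333 = 6.0/0.6333 = 9.474 cmH2O·s/L.
C = Vt/(Pplat − PEEP) = 341.98 / (19 − 4) = 341.98/15.0 = 22.799 mL/cmH2O.
τ = R × C = 9.474 × 0.0228 L/cmH2O = 0.216 s.
Fraction remaining at end-expiration = e^(−Te/τ) = e^(−0.34/0.216) = 0.2072 → 20.72%.

20.7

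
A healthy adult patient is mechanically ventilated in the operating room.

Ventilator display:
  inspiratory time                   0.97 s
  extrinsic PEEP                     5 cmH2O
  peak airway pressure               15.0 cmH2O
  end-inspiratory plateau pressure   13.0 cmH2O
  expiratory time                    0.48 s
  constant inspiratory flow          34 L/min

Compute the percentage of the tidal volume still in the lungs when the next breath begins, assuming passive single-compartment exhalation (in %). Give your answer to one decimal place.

13.8

Flow: 34 L/min ÷ 60 = 0.5667 L/s.
Vt = flow × Ti = 0.5667 L/s × 0.97 s × 1000 mL/L = 549.7 mL.
R = (PIP − Pplat)/V̇ = (15.0 − 13.0) / 0.5667 = 2.0/0.5667 = 3.529 cmH2O·s/L.
C = Vt/(Pplat − PEEP) = 549.7 / (13.0 − 5) = 549.7/8.0 = 68.713 mL/cmH2O.
τ = R × C = 3.529 × 0.06871 L/cmH2O = 0.2425 s.
Fraction remaining at end-expiration = e^(−Te/τ) = e^(−0.48/0.2425) = 0.1382 → 13.82%.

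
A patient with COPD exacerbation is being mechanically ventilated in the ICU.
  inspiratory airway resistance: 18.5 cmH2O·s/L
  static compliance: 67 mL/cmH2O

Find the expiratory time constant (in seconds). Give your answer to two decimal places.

τ = R × C = 18.5 × 67 mL/cmH2O = 18.5 × 0.067 L/cmH2O = 1.24 s.

1.24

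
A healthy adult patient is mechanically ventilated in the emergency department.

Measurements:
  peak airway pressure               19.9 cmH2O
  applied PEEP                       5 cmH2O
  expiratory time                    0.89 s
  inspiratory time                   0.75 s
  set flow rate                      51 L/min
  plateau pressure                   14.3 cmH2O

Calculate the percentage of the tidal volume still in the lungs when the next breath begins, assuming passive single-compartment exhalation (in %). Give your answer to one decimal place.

13.9

Flow: 51 L/min ÷ 60 = 0.85 L/s.
Vt = flow × Ti = 0.85 L/s × 0.75 s × 1000 mL/L = 637.5 mL.
R = (PIP − Pplat)/V̇ = (19.9 − 14.3) / 0.85 = 5.6/0.85 = 6.588 cmH2O·s/L.
C = Vt/(Pplat − PEEP) = 637.5 / (14.3 − 5) = 637.5/9.3 = 68.548 mL/cmH2O.
τ = R × C = 6.588 × 0.06855 L/cmH2O = 0.4516 s.
Fraction remaining at end-expiration = e^(−Te/τ) = e^(−0.89/0.4516) = 0.1393 → 13.93%.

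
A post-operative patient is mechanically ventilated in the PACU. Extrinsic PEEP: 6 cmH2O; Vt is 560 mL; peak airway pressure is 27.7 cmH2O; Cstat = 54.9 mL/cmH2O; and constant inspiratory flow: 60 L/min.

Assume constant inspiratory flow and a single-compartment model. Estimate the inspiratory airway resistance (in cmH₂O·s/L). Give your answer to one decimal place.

Flow: 60 L/min ÷ 60 = 1 L/s.
Equation of motion (constant flow): PIP = Vt/C + R·V̇ + PEEP.
R·V̇ = PIP − Vt/C − PEEP = 27.7 − 560/54.9 − 6 = 27.7 − 10.2 − 6 = 11.5 cmH2O.
R = 11.5 / 1 = 11.5 cmH2O·s/L.

11.5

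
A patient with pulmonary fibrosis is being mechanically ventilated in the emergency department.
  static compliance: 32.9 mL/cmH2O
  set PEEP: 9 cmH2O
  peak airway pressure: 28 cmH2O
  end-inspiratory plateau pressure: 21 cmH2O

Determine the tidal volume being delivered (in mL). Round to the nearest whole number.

Vt = Cstat × (Pplat − PEEP) = 32.9 × (21 − 9) = 32.9 × 12.0 = 394.8 mL.

395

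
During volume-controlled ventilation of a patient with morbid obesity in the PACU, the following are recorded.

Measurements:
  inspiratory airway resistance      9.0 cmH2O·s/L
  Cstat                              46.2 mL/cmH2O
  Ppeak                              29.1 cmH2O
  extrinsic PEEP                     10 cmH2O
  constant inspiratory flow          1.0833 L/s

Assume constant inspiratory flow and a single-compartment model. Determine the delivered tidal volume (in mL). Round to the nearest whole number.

432

Equation of motion (constant flow): PIP = Vt/C + R·V̇ + PEEP.
Vt/C = PIP − R·V̇ − PEEP = 29.1 − 9.75 − 10 = 9.35 cmH2O.
Vt = C × 9.35 = 46.2 × 9.35 = 431.97 mL.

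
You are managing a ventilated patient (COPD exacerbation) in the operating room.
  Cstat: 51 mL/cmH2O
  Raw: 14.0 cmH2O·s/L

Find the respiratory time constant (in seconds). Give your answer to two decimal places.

0.71

τ = R × C = 14.0 × 51 mL/cmH2O = 14.0 × 0.051 L/cmH2O = 0.714 s.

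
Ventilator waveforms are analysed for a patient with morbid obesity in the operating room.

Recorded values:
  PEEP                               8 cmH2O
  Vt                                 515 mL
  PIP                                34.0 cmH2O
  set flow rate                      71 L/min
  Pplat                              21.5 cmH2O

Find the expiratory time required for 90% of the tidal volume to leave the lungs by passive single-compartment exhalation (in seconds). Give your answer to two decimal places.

Flow: 71 L/min ÷ 60 = 1.1833 L/s.
R = (PIP − Pplat)/V̇ = (34.0 − 21.5) / 1.1833 = 12.5/1.1833 = 10.564 cmH2O·s/L.
C = Vt/(Pplat − PEEP) = 515.0 / (21.5 − 8) = 515.0/13.5 = 38.148 mL/cmH2O.
τ = R × C = 10.564 × 0.03815 L/cmH2O = 0.403 s.
t = −τ·ln(1 − 0.90) = −0.403·ln(0.1) = 0.9279 s.

0.93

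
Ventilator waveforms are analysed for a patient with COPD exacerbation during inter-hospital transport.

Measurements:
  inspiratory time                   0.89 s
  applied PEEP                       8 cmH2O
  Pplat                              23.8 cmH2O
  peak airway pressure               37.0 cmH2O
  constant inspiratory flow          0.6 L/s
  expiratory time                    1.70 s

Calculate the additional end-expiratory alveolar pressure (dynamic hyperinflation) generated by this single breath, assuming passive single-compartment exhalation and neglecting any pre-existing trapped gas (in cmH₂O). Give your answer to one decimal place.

Vt = flow × Ti = 0.6 L/s × 0.89 s × 1000 mL/L = 534.0 mL.
R = (PIP − Pplat)/V̇ = (37.0 − 23.8) / 0.6 = 13.2/0.6 = 22.0 cmH2O·s/L.
C = Vt/(Pplat − PEEP) = 534.0 / (23.8 − 8) = 534.0/15.8 = 33.797 mL/cmH2O.
τ = R × C = 22.0 × 0.0338 L/cmH2O = 0.7436 s.
Fraction remaining = e^(−Te/τ) = e^(−1.70/0.7436) = 0.1017; trapped volume = 534.0 × 0.1017 = 54.308 mL.
Additional alveolar pressure from trapping ≈ V_trapped / C = 54.308 / 33.797 = 1.607 cmH2O.

1.6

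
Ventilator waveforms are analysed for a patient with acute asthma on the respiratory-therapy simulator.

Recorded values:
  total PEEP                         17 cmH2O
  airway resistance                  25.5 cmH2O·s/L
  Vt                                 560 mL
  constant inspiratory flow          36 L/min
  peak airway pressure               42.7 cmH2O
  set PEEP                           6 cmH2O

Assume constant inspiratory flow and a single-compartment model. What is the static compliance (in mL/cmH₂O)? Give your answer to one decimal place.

Flow: 36 L/min ÷ 60 = 0.6 L/s.
Total PEEP = 17 cmH2O (set 6 + intrinsic 11); this is the baseline alveolar pressure.
Equation of motion (constant flow): PIP = Vt/C + R·V̇ + PEEP.
Vt/C = PIP − R·V̇ − PEEP = 42.7 − 25.5×0.6 − 17 = 42.7 − 15.3 − 17 = 10.4 cmH2O.
C = Vt / 10.4 = 560 / 10.4 = 53.846 mL/cmH2O.

53.8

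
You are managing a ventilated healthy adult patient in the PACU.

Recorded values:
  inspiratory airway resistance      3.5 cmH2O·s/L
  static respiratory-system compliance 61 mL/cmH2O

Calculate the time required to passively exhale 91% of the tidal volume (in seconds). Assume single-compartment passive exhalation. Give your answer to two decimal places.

0.51

τ = R × C = 3.5 × 61 mL/cmH2O = 3.5 × 0.061 L/cmH2O = 0.2135 s.
Exhaled fraction f = 1 − e^(−t/τ) → t = −τ·ln(1 − f) = −0.2135·ln(0.09) = 0.5141 s.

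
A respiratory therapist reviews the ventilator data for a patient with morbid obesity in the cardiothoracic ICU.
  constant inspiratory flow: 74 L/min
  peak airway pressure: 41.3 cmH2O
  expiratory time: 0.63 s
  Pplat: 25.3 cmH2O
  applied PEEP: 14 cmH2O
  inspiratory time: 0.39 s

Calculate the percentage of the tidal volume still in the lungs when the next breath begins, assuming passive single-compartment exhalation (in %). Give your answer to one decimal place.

Flow: 74 L/min ÷ 60 = 1.2333 L/s.
Vt = flow × Ti = 1.2333 L/s × 0.39 s × 1000 mL/L = 480.99 mL.
R = (PIP − Pplat)/V̇ = (41.3 − 25.3) / 1.2333 = 16.0/1.2333 = 12.973 cmH2O·s/L.
C = Vt/(Pplat − PEEP) = 480.99 / (25.3 − 14) = 480.99/11.3 = 42.565 mL/cmH2O.
τ = R × C = 12.973 × 0.04257 L/cmH2O = 0.5523 s.
Fraction remaining at end-expiration = e^(−Te/τ) = e^(−0.63/0.5523) = 0.3196 → 31.96%.

32.0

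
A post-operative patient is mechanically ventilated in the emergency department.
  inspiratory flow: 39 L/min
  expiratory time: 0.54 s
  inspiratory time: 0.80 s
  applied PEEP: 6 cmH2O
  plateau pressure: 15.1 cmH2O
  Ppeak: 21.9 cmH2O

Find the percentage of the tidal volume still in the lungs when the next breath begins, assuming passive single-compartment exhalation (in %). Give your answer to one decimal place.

40.5

Flow: 39 L/min ÷ 60 = 0.65 L/s.
Vt = flow × Ti = 0.65 L/s × 0.80 s × 1000 mL/L = 520.0 mL.
R = (PIP − Pplat)/V̇ = (21.9 − 15.1) / 0.65 = 6.8/0.65 = 10.462 cmH2O·s/L.
C = Vt/(Pplat − PEEP) = 520.0 / (15.1 − 6) = 520.0/9.1 = 57.143 mL/cmH2O.
τ = R × C = 10.462 × 0.05714 L/cmH2O = 0.5978 s.
Fraction remaining at end-expiration = e^(−Te/τ) = e^(−0.54/0.5978) = 0.4052 → 40.52%.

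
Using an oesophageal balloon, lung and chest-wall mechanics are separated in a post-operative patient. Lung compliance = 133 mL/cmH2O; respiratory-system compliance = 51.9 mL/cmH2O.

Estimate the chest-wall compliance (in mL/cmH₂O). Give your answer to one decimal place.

85.1

1/Ccw = 1/Crs − 1/CL.
1/Ccw = 1/51.9 − 1/133 = 0.01175.
Ccw = 85.106 mL/cmH2O.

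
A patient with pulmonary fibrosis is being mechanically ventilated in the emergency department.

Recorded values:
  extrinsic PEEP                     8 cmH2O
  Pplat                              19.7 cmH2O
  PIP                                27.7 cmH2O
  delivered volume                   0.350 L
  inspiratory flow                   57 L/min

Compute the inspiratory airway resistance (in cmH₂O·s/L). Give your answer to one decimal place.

8.4

Flow: 57 L/min ÷ 60 = 0.95 L/s.
Raw = (PIP − Pplat) / flow = (27.7 − 19.7) / 0.95 = 8.0 / 0.95 = 8.421 cmH2O·s/L.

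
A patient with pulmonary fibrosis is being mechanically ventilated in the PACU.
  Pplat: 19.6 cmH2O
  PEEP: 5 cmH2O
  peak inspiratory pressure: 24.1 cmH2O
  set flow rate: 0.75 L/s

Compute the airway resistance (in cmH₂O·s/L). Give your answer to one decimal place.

Raw = (PIP − Pplat) / flow = (24.1 − 19.6) / 0.75 = 4.5 / 0.75 = 6.0 cmH2O·s/L.

6.0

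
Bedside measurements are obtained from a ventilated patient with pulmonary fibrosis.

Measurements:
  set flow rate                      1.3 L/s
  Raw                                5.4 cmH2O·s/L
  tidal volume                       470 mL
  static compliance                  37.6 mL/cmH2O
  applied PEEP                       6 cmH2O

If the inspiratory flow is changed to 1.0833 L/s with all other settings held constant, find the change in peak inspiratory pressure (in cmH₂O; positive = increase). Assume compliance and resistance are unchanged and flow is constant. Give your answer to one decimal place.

-1.2

PIP = Vt/C + R·V̇ + PEEP (constant-flow equation of motion).
Only the resistive term changes: ΔPIP = R × ΔV̇ = 5.4 × (1.0833 − 1.3) = 5.4 × -0.2167 = -1.17 cmH2O.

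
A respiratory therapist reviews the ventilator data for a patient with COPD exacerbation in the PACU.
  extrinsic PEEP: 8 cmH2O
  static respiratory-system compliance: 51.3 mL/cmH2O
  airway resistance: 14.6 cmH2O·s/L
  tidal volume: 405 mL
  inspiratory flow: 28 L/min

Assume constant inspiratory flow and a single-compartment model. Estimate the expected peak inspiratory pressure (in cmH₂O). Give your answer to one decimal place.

Flow: 28 L/min ÷ 60 = 0.4667 L/s.
Equation of motion (constant flow): PIP = Vt/C + R·V̇ + PEEP.
PIP = 405/51.3 + 14.6×0.4667 + 8 = 7.895 + 6.814 + 8 = 22.709 cmH2O.

22.7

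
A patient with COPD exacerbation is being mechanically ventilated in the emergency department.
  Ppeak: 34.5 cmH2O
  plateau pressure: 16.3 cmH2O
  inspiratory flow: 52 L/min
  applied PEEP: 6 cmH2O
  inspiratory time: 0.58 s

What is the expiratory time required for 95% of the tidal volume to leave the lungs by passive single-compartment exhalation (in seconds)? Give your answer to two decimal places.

3.07

Flow: 52 L/min ÷ 60 = 0.8667 L/s.
Vt = flow × Ti = 0.8667 L/s × 0.58 s × 1000 mL/L = 502.69 mL.
R = (PIP − Pplat)/V̇ = (34.5 − 16.3) / 0.8667 = 18.2/0.8667 = 20.999 cmH2O·s/L.
C = Vt/(Pplat − PEEP) = 502.69 / (16.3 − 6) = 502.69/10.3 = 48.805 mL/cmH2O.
τ = R × C = 20.999 × 0.04881 L/cmH2O = 1.025 s.
t = −τ·ln(1 − 0.95) = −1.025·ln(0.05) = 3.071 s.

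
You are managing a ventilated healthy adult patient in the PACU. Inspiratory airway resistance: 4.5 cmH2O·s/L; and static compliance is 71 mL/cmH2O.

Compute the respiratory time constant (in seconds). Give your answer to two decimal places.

0.32

τ = R × C = 4.5 × 71 mL/cmH2O = 4.5 × 0.071 L/cmH2O = 0.3195 s.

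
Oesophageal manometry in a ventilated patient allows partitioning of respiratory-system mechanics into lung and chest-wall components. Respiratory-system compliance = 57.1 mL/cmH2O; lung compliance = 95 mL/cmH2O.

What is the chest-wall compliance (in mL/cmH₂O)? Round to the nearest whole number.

1/Ccw = 1/Crs − 1/CL.
1/Ccw = 1/57.1 − 1/95 = 0.006987.
Ccw = 143.12 mL/cmH2O.

143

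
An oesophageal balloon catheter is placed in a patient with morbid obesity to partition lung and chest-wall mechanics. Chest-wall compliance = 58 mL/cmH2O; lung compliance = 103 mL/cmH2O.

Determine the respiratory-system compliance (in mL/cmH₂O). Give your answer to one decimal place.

Lung and chest wall are elastances in series: 1/Crs = 1/CL + 1/Ccw.
1/Crs = 1/103 + 1/58 = 0.02695.
Crs = 37.106 mL/cmH2O.

37.1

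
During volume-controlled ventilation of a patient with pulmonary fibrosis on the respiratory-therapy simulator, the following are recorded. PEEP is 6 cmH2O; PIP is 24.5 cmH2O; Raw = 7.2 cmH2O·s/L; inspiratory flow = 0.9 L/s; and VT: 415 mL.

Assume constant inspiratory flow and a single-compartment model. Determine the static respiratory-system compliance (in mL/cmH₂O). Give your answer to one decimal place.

34.5

Equation of motion (constant flow): PIP = Vt/C + R·V̇ + PEEP.
Vt/C = PIP − R·V̇ − PEEP = 24.5 − 7.2×0.9 − 6 = 24.5 − 6.48 − 6 = 12.02 cmH2O.
C = Vt / 12.02 = 415 / 12.02 = 34.526 mL/cmH2O.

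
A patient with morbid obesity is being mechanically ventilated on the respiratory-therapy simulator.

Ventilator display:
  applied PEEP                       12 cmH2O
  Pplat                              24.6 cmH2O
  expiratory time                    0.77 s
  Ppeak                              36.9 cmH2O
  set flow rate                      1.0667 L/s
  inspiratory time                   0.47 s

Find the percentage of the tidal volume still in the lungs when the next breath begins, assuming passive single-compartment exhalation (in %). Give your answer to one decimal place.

18.7

Vt = flow × Ti = 1.0667 L/s × 0.47 s × 1000 mL/L = 501.35 mL.
R = (PIP − Pplat)/V̇ = (36.9 − 24.6) / 1.0667 = 12.3/1.0667 = 11.531 cmH2O·s/L.
C = Vt/(Pplat − PEEP) = 501.35 / (24.6 − 12) = 501.35/12.6 = 39.79 mL/cmH2O.
τ = R × C = 11.531 × 0.03979 L/cmH2O = 0.4588 s.
Fraction remaining at end-expiration = e^(−Te/τ) = e^(−0.77/0.4588) = 0.1867 → 18.67%.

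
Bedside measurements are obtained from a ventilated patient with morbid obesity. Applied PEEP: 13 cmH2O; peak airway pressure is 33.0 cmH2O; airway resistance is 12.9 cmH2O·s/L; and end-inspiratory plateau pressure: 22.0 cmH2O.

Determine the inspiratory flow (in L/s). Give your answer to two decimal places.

0.85

flow = (PIP − Pplat) / Raw = 11.0 / 12.9 = 0.8527 L/s.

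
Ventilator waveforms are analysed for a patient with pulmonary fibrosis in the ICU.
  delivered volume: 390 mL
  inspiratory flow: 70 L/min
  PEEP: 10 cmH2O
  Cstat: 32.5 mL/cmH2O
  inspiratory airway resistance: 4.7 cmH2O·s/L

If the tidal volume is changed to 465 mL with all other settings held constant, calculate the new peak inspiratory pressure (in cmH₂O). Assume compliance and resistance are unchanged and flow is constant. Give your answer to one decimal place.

Flow: 70 L/min ÷ 60 = 1.1667 L/s.
PIP = Vt/C + R·V̇ + PEEP (constant-flow equation of motion).
Only the elastic term changes: ΔPIP = ΔVt / C = (465 − 390) / 32.5 = 2.308 cmH2O.
Original PIP = 390/32.5 + 4.7×1.1667 + 10 = 27.483 cmH2O; new PIP = 27.483 + (2.308) = 29.791 cmH2O.

29.8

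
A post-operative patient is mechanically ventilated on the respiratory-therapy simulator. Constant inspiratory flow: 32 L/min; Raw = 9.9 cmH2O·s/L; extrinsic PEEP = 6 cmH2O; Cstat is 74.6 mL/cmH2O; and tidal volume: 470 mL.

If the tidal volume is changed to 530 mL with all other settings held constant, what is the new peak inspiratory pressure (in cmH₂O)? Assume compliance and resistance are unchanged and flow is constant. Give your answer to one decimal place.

18.4

Flow: 32 L/min ÷ 60 = 0.5333 L/s.
PIP = Vt/C + R·V̇ + PEEP (constant-flow equation of motion).
Only the elastic term changes: ΔPIP = ΔVt / C = (530 − 470) / 74.6 = 0.8043 cmH2O.
Original PIP = 470/74.6 + 9.9×0.5333 + 6 = 17.58 cmH2O; new PIP = 17.58 + (0.8043) = 18.384 cmH2O.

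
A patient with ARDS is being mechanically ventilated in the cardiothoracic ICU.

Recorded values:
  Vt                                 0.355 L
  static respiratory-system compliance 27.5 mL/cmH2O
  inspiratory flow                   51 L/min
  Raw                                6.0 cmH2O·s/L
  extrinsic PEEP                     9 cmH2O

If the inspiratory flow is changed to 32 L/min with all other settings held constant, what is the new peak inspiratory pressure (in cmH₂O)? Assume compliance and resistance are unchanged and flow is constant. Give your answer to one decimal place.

25.1

Flow: 51 L/min ÷ 60 = 0.85 L/s.
New flow: 32 L/min ÷ 60 = 0.5333 L/s.
PIP = Vt/C + R·V̇ + PEEP (constant-flow equation of motion).
Only the resistive term changes: ΔPIP = R × ΔV̇ = 6.0 × (0.5333 − 0.85) = 6.0 × -0.3167 = -1.9 cmH2O.
Original PIP = 355/27.5 + 6.0×0.85 + 9 = 27.009 cmH2O; new PIP = 27.009 + (-1.9) = 25.109 cmH2O.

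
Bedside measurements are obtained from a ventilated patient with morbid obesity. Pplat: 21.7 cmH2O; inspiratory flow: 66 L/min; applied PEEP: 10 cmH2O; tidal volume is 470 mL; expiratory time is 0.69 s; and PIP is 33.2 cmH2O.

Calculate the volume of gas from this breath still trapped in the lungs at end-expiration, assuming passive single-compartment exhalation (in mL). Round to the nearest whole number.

91

Flow: 66 L/min ÷ 60 = 1.1 L/s.
R = (PIP − Pplat)/V̇ = (33.2 − 21.7) / 1.1 = 11.5/1.1 = 10.455 cmH2O·s/L.
C = Vt/(Pplat − PEEP) = 470.0 / (21.7 − 10) = 470.0/11.7 = 40.171 mL/cmH2O.
τ = R × C = 10.455 × 0.04017 L/cmH2O = 0.42 s.
Fraction remaining = e^(−Te/τ) = e^(−0.69/0.42) = 0.1934.
Trapped volume = 470.0 × 0.1934 = 90.898 mL.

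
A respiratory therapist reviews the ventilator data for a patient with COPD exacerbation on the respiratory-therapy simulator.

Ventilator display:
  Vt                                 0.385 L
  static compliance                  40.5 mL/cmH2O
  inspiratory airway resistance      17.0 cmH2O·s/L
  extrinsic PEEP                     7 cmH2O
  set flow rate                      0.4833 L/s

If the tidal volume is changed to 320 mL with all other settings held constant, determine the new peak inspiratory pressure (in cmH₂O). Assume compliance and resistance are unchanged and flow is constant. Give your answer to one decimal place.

PIP = Vt/C + R·V̇ + PEEP (constant-flow equation of motion).
Only the elastic term changes: ΔPIP = ΔVt / C = (320 − 385) / 40.5 = -1.605 cmH2O.
Original PIP = 385/40.5 + 17.0×0.4833 + 7 = 24.722 cmH2O; new PIP = 24.722 + (-1.605) = 23.117 cmH2O.

23.1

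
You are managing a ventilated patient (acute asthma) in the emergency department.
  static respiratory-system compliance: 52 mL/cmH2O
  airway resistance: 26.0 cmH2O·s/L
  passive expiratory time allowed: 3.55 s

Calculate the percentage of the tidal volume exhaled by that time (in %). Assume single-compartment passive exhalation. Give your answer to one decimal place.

τ = R × C = 26.0 × 52 mL/cmH2O = 26.0 × 0.052 L/cmH2O = 1.352 s.
Passive exhalation: V(t)/V₀ = e^(−t/τ) = e^(−3.55/1.352) = 0.07239.
Fraction exhaled = 1 − 0.07239 = 0.9276 → 92.76%.

92.8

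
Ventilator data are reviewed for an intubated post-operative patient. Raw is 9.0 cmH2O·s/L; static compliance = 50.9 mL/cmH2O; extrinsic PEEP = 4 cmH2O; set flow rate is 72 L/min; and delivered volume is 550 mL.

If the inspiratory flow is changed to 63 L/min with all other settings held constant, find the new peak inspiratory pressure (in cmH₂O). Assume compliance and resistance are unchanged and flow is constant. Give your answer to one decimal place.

24.3

Flow: 72 L/min ÷ 60 = 1.2 L/s.
New flow: 63 L/min ÷ 60 = 1.05 L/s.
PIP = Vt/C + R·V̇ + PEEP (constant-flow equation of motion).
Only the resistive term changes: ΔPIP = R × ΔV̇ = 9.0 × (1.05 − 1.2) = 9.0 × -0.15 = -1.35 cmH2O.
Original PIP = 550/50.9 + 9.0×1.2 + 4 = 25.606 cmH2O; new PIP = 25.606 + (-1.35) = 24.256 cmH2O.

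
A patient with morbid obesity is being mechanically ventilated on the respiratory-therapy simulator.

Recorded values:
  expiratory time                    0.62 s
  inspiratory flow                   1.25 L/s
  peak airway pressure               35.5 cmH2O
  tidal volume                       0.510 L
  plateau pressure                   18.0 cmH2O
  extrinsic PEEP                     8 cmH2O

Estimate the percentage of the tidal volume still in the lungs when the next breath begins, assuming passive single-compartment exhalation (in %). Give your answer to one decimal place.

42.0

R = (PIP − Pplat)/V̇ = (35.5 − 18.0) / 1.25 = 17.5/1.25 = 14.0 cmH2O·s/L.
C = Vt/(Pplat − PEEP) = 510.0 / (18.0 − 8) = 510.0/10.0 = 51.0 mL/cmH2O.
τ = R × C = 14.0 × 0.051 L/cmH2O = 0.714 s.
Fraction remaining at end-expiration = e^(−Te/τ) = e^(−0.62/0.714) = 0.4196 → 41.96%.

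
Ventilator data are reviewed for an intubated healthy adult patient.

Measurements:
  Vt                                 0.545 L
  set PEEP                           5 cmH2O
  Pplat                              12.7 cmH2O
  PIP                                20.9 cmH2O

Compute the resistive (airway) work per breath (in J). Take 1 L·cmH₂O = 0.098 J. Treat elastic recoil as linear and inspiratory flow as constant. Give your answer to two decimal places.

0.44

With constant inspiratory flow the resistive pressure is constant at PIP − Pplat = 20.9 − 12.7 = 8.2 cmH2O, so resistive work = 8.2 × 0.545 = 4.469 L·cmH2O.
× 0.098 J/(L·cmH2O) → 0.438 J.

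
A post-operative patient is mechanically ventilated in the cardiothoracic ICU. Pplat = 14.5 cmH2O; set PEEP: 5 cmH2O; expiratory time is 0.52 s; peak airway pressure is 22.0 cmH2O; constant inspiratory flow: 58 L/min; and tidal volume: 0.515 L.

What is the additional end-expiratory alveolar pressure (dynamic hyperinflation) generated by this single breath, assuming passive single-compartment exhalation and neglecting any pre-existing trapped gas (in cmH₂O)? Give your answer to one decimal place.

2.8

Flow: 58 L/min ÷ 60 = 0.9667 L/s.
R = (PIP − Pplat)/V̇ = (22.0 − 14.5) / 0.9667 = 7.5/0.9667 = 7.758 cmH2O·s/L.
C = Vt/(Pplat − PEEP) = 515.0 / (14.5 − 5) = 515.0/9.5 = 54.211 mL/cmH2O.
τ = R × C = 7.758 × 0.05421 L/cmH2O = 0.4206 s.
Fraction remaining = e^(−Te/τ) = e^(−0.52/0.4206) = 0.2904; trapped volume = 515.0 × 0.2904 = 149.56 mL.
Additional alveolar pressure from trapping ≈ V_trapped / C = 149.56 / 54.211 = 2.759 cmH2O.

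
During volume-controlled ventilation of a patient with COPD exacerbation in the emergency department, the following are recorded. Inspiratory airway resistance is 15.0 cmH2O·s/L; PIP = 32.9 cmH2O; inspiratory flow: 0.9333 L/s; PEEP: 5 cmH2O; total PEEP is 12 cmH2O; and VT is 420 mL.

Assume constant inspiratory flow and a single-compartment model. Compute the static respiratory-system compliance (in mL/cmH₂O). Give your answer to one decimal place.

Total PEEP = 12 cmH2O (set 5 + intrinsic 7); this is the baseline alveolar pressure.
Equation of motion (constant flow): PIP = Vt/C + R·V̇ + PEEP.
Vt/C = PIP − R·V̇ − PEEP = 32.9 − 15.0×0.9333 − 12 = 32.9 − 14.0 − 12 = 6.9 cmH2O.
C = Vt / 6.9 = 420 / 6.9 = 60.87 mL/cmH2O.

60.9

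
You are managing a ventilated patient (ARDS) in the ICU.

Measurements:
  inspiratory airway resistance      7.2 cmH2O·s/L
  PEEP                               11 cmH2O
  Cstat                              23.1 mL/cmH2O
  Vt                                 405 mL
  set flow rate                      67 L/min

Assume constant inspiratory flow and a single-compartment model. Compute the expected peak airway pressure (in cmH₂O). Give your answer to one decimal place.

Flow: 67 L/min ÷ 60 = 1.1167 L/s.
Equation of motion (constant flow): PIP = Vt/C + R·V̇ + PEEP.
PIP = 405/23.1 + 7.2×1.1167 + 11 = 17.532 + 8.04 + 11 = 36.572 cmH2O.

36.6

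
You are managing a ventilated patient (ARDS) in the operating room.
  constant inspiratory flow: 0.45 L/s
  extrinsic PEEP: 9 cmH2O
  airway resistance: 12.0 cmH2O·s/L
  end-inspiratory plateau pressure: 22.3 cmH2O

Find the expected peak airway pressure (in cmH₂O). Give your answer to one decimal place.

27.7

PIP = Pplat + Raw × flow = 22.3 + 12.0 × 0.45 = 22.3 + 5.4 = 27.7 cmH2O.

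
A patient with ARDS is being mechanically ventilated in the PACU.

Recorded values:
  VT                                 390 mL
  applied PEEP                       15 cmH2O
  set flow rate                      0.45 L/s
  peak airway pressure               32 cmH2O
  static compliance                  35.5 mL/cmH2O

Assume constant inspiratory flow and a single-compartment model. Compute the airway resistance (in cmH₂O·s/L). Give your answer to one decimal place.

13.4

Equation of motion (constant flow): PIP = Vt/C + R·V̇ + PEEP.
R·V̇ = PIP − Vt/C − PEEP = 32 − 390/35.5 − 15 = 32 − 10.986 − 15 = 6.014 cmH2O.
R = 6.014 / 0.45 = 13.364 cmH2O·s/L.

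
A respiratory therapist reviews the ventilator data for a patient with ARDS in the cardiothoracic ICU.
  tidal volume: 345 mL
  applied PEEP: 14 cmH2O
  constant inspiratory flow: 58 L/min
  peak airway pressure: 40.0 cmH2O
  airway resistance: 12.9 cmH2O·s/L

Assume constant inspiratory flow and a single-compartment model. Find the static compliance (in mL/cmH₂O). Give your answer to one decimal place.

Flow: 58 L/min ÷ 60 = 0.9667 L/s.
Equation of motion (constant flow): PIP = Vt/C + R·V̇ + PEEP.
Vt/C = PIP − R·V̇ − PEEP = 40.0 − 12.9×0.9667 − 14 = 40.0 − 12.47 − 14 = 13.53 cmH2O.
C = Vt / 13.53 = 345 / 13.53 = 25.499 mL/cmH2O.

25.5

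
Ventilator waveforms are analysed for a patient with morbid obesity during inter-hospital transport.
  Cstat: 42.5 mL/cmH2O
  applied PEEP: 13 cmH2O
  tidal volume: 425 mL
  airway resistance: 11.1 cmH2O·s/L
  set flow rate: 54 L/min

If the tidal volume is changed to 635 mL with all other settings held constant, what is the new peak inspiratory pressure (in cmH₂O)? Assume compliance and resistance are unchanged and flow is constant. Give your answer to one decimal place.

37.9

Flow: 54 L/min ÷ 60 = 0.9 L/s.
PIP = Vt/C + R·V̇ + PEEP (constant-flow equation of motion).
Only the elastic term changes: ΔPIP = ΔVt / C = (635 − 425) / 42.5 = 4.941 cmH2O.
Original PIP = 425/42.5 + 11.1×0.9 + 13 = 32.99 cmH2O; new PIP = 32.99 + (4.941) = 37.931 cmH2O.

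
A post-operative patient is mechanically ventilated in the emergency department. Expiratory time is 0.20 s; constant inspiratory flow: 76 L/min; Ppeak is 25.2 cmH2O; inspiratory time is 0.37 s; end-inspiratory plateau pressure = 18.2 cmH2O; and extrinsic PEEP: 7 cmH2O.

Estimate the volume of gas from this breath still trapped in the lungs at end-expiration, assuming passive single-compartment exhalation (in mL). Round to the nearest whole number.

Flow: 76 L/min ÷ 60 = 1.2667 L/s.
Vt = flow × Ti = 1.2667 L/s × 0.37 s × 1000 mL/L = 468.68 mL.
R = (PIP − Pplat)/V̇ = (25.2 − 18.2) / 1.2667 = 7.0/1.2667 = 5.526 cmH2O·s/L.
C = Vt/(Pplat − PEEP) = 468.68 / (18.2 − 7) = 468.68/11.2 = 41.846 mL/cmH2O.
τ = R × C = 5.526 × 0.04185 L/cmH2O = 0.2313 s.
Fraction remaining = e^(−Te/τ) = e^(−0.20/0.2313) = 0.4212.
Trapped volume = 468.68 × 0.4212 = 197.41 mL.

197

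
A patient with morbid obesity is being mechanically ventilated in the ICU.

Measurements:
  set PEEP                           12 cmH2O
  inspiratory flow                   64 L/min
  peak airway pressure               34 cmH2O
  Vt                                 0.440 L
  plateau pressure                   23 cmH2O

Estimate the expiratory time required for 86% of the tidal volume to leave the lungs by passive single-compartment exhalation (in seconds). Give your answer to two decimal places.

0.81

Flow: 64 L/min ÷ 60 = 1.0667 L/s.
R = (PIP − Pplat)/V̇ = (34 − 23) / 1.0667 = 11.0/1.0667 = 10.312 cmH2O·s/L.
C = Vt/(Pplat − PEEP) = 440.0 / (23 − 12) = 440.0/11.0 = 40.0 mL/cmH2O.
τ = R × C = 10.312 × 0.04 L/cmH2O = 0.4125 s.
t = −τ·ln(1 − 0.86) = −0.4125·ln(0.14) = 0.811 s.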